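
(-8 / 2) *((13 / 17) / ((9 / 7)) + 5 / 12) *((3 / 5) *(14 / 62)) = -4333 / 7905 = -0.55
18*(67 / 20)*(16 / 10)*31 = 74772 / 25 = 2990.88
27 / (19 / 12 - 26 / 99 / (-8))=2673 / 160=16.71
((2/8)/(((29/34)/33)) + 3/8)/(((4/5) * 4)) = 11655/3712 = 3.14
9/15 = 0.60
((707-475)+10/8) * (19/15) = 5909/20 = 295.45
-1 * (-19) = 19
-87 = -87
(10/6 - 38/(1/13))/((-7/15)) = 1055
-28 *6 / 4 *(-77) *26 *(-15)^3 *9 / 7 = -364864500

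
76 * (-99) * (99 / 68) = -186219 / 17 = -10954.06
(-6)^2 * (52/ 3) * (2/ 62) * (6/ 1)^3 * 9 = 1213056/ 31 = 39130.84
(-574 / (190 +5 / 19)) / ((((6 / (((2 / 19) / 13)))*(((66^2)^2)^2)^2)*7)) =-41 / 9137889071208820356072617075834880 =-0.00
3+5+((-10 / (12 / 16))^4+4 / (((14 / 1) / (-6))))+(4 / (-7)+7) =31617.65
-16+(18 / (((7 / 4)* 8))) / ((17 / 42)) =-218 / 17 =-12.82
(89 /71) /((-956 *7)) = -89 /475132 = -0.00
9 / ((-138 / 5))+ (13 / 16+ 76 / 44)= 8961 / 4048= 2.21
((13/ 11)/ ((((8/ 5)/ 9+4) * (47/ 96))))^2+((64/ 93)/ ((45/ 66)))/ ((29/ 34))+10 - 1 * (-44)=55.52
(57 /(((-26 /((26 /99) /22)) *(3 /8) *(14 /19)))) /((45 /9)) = -722 /38115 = -0.02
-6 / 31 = -0.19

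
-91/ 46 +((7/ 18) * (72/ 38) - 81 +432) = 305689/ 874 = 349.76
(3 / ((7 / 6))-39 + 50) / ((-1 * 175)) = -19 / 245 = -0.08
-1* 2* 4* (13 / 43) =-104 / 43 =-2.42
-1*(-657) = 657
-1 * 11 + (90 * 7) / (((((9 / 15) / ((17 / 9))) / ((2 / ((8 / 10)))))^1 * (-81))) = -72.21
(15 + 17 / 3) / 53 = 62 / 159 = 0.39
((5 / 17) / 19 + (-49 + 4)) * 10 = -145300 / 323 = -449.85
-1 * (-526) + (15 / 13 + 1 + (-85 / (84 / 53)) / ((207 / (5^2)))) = 521.68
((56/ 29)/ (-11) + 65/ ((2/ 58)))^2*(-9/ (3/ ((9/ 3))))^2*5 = 146412515957805/ 101761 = 1438788101.12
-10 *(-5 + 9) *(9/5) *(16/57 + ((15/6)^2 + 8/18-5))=-142.21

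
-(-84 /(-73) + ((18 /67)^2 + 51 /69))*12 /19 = -177451116 /143203589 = -1.24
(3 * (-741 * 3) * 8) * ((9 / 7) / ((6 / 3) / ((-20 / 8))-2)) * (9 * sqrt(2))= 10803780 * sqrt(2) / 49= 311813.31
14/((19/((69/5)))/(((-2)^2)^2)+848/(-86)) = -664608/464011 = -1.43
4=4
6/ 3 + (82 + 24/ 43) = 3636/ 43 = 84.56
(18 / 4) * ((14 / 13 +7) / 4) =945 / 104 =9.09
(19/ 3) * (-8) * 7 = -1064/ 3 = -354.67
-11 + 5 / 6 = -61 / 6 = -10.17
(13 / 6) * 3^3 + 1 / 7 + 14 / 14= 835 / 14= 59.64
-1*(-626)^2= -391876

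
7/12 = 0.58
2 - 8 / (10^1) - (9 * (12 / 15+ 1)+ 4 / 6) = -47 / 3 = -15.67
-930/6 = -155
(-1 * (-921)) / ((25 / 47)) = 43287 / 25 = 1731.48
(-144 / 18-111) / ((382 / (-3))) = 357 / 382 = 0.93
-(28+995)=-1023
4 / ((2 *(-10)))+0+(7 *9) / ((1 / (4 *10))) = 12599 / 5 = 2519.80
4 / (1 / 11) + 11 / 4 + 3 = 199 / 4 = 49.75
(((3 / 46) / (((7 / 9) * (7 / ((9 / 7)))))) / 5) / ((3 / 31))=2511 / 78890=0.03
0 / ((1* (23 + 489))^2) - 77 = -77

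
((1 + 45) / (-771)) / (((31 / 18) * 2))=-0.02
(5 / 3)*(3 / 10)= 1 / 2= 0.50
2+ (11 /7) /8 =123 /56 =2.20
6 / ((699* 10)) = 0.00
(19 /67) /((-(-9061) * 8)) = 19 /4856696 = 0.00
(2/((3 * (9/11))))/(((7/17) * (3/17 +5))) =289/756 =0.38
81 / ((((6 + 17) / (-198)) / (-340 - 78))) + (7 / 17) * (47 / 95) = 10826780227 / 37145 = 291473.42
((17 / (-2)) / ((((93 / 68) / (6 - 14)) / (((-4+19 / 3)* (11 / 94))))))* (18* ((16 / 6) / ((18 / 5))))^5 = 18229657600000 / 3186459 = 5720976.67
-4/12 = -1/3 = -0.33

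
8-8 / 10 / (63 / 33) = 796 / 105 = 7.58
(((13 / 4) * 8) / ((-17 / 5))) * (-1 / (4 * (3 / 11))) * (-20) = -7150 / 51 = -140.20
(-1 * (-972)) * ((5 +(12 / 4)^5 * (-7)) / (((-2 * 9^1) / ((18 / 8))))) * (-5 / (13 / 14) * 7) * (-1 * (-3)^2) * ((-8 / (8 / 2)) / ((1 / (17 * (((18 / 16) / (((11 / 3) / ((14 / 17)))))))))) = -85876141680 / 143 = -600532459.30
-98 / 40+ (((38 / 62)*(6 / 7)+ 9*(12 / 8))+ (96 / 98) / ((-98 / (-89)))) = 18555611 / 1488620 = 12.46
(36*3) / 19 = 108 / 19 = 5.68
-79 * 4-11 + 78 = -249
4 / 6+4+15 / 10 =37 / 6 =6.17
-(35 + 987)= -1022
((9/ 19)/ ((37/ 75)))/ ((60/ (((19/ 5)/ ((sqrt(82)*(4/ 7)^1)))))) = 63*sqrt(82)/ 48544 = 0.01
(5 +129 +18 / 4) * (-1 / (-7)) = 277 / 14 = 19.79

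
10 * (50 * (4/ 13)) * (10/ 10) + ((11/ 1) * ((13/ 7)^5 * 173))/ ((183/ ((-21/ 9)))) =-6549119527/ 17135937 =-382.19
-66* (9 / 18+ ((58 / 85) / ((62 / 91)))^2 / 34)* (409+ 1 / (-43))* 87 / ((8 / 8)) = -6311132632047276 / 5075497475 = -1243451.04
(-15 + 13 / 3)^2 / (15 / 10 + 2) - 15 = 1103 / 63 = 17.51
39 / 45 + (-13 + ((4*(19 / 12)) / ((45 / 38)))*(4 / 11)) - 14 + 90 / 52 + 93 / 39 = -155005 / 7722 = -20.07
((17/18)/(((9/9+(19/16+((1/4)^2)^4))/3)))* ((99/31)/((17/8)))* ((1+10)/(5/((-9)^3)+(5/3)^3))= 3853910016/832051315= 4.63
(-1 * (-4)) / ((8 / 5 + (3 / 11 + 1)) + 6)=55 / 122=0.45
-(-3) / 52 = 3 / 52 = 0.06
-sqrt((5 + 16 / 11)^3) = -71 * sqrt(781) / 121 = -16.40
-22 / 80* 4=-11 / 10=-1.10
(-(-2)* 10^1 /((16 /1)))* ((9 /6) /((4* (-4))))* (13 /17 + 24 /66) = -3165 /23936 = -0.13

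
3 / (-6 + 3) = -1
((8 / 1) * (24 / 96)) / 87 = 2 / 87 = 0.02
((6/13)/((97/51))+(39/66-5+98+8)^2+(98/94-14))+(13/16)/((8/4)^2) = 4731089605343/458963648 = 10308.20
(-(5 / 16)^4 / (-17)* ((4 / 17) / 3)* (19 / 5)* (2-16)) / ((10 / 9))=-9975 / 4734976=-0.00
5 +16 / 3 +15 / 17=572 / 51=11.22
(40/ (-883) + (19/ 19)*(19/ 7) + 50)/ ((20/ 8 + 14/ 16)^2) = 20835008/ 4505949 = 4.62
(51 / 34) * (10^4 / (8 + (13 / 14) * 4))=52500 / 41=1280.49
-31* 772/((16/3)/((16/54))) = -11966/9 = -1329.56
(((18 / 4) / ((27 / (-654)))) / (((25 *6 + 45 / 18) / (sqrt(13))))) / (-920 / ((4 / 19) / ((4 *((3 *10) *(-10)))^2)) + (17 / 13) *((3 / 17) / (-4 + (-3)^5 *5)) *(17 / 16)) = 0.00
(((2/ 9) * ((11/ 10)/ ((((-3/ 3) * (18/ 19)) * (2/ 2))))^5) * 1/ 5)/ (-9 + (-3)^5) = 398778220049/ 1071385056000000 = 0.00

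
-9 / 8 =-1.12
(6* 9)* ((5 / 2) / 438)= 45 / 146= 0.31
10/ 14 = 5/ 7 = 0.71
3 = 3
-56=-56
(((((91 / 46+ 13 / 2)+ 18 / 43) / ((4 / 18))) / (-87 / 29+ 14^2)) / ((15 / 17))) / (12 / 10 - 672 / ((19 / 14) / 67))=-947359 / 133680325196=-0.00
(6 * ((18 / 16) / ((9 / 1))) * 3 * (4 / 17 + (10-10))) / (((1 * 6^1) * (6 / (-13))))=-13 / 68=-0.19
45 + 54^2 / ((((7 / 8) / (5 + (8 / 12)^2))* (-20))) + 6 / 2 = -4296 / 5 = -859.20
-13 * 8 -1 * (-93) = -11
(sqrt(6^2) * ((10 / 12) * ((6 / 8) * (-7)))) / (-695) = 21 / 556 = 0.04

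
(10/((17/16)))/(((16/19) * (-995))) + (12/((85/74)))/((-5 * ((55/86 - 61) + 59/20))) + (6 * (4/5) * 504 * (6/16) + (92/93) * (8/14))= 493546543730278/543678936045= 907.79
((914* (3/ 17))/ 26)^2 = 1879641/ 48841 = 38.48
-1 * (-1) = 1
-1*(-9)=9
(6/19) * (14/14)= 6/19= 0.32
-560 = -560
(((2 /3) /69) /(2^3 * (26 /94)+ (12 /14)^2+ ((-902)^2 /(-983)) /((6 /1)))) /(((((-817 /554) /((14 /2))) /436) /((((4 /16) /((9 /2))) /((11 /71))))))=135884556999716 /2558428629934419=0.05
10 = 10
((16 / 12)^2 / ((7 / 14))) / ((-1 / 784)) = -25088 / 9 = -2787.56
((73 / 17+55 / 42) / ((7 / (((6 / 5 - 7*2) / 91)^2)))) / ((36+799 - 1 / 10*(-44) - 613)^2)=512128 / 1657379305491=0.00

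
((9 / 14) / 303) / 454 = 3 / 641956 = 0.00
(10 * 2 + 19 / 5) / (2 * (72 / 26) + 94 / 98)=75803 / 20695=3.66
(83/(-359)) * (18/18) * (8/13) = -664/4667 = -0.14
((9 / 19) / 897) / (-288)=-1 / 545376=-0.00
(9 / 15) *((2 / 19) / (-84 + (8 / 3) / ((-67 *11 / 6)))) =-2211 / 2941390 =-0.00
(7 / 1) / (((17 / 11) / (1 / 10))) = 77 / 170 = 0.45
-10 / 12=-5 / 6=-0.83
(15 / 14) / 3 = 5 / 14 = 0.36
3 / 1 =3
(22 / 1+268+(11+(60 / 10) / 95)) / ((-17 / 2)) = -57202 / 1615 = -35.42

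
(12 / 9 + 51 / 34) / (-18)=-17 / 108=-0.16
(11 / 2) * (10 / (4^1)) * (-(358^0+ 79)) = -1100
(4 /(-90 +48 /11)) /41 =-22 /19311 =-0.00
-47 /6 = -7.83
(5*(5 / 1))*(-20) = -500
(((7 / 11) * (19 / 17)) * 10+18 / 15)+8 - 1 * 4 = 11512 / 935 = 12.31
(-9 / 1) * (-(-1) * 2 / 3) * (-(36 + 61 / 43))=224.51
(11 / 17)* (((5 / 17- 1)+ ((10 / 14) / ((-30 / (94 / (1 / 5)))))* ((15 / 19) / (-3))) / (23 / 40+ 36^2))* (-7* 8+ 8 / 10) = -122953952 / 1993458131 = -0.06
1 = 1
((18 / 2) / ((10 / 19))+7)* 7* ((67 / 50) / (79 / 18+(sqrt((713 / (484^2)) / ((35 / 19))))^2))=417024112428 / 8099521075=51.49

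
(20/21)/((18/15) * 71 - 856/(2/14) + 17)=-100/618429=-0.00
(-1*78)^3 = -474552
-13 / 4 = -3.25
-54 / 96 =-9 / 16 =-0.56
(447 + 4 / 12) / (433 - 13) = 671 / 630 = 1.07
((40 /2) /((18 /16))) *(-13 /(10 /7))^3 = -3014284 /225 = -13396.82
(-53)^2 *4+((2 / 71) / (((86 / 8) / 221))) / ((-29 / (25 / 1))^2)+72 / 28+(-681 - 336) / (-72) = 1618020573523 / 143784088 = 11253.13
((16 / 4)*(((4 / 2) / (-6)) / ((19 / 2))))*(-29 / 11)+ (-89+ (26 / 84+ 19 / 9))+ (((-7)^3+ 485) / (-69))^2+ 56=-25.97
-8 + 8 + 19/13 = 19/13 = 1.46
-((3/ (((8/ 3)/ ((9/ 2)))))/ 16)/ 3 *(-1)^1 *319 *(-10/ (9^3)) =-1595/ 3456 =-0.46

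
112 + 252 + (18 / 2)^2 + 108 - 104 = 449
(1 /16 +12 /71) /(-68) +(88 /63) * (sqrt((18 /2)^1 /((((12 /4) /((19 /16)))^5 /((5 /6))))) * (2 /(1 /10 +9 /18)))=-263 /77248 +19855 * sqrt(190) /217728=1.25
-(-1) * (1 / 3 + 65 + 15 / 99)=2161 / 33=65.48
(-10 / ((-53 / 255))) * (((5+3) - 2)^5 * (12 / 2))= 118972800 / 53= 2244769.81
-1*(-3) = 3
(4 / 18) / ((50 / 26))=26 / 225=0.12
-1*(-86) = 86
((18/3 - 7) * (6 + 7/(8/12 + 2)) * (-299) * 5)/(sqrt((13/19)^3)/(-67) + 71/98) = 1366258713365 * sqrt(247)/103461031402 + 3683272628746165/206922062804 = 18007.83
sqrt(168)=2 * sqrt(42)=12.96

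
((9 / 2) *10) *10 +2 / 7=3152 / 7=450.29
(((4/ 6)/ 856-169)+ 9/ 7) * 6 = -1507409/ 1498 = -1006.28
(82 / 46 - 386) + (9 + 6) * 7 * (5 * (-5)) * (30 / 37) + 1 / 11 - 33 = -23828471 / 9361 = -2545.50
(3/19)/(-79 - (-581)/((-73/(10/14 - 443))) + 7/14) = 438/9547025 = 0.00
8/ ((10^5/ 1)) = 1/ 12500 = 0.00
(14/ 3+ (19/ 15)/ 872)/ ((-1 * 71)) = -20353/ 309560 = -0.07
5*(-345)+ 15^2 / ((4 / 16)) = -825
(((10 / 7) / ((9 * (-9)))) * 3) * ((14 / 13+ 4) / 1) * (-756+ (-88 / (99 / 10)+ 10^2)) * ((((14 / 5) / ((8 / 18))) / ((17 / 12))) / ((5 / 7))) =216832 / 195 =1111.96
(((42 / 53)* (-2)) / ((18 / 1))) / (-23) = 14 / 3657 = 0.00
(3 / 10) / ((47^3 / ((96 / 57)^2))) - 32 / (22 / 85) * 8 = -2038917586304 / 2061405665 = -989.09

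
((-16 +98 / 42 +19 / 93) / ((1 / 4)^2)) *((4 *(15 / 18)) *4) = -801280 / 279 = -2871.97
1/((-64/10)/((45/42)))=-75/448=-0.17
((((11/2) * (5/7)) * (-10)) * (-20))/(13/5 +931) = 6875/8169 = 0.84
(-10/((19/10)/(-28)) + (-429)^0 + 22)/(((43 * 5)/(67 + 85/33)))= 2477384/44935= 55.13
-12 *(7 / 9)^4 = -9604 / 2187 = -4.39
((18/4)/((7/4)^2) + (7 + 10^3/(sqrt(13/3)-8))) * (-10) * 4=40000 * sqrt(39)/179 + 44068600/8771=6419.88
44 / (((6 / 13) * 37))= 286 / 111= 2.58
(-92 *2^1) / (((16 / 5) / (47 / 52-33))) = 191935 / 104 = 1845.53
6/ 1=6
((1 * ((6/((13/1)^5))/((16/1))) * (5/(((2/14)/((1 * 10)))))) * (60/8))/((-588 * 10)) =-75/166339264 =-0.00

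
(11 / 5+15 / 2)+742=7517 / 10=751.70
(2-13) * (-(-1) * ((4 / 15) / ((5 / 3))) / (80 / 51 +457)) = -2244 / 584675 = -0.00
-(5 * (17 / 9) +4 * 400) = -14485 / 9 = -1609.44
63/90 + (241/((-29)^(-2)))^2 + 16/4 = 410795877657/10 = 41079587765.70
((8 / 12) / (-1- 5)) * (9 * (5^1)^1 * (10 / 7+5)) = -225 / 7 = -32.14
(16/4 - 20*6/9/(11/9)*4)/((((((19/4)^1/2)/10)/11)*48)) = -2180/57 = -38.25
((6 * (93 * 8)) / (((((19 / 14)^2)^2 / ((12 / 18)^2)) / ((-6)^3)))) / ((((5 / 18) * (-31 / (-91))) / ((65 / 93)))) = -3769483640832 / 4039951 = -933051.82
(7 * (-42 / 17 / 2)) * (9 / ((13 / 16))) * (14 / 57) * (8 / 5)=-790272 / 20995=-37.64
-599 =-599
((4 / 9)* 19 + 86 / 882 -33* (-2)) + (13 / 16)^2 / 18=16839257 / 225792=74.58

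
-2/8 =-1/4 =-0.25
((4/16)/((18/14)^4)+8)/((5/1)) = 212353/131220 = 1.62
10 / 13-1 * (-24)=322 / 13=24.77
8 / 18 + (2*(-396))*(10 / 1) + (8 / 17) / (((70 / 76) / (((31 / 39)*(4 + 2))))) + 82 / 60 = -220422035 / 27846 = -7915.75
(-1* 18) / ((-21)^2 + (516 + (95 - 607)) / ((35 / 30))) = -42 / 1037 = -0.04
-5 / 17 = -0.29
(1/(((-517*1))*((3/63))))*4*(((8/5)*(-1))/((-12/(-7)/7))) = 2744/2585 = 1.06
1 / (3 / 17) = 17 / 3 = 5.67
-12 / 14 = -6 / 7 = -0.86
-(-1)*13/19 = 13/19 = 0.68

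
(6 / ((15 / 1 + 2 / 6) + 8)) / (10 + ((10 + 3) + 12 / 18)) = 27 / 2485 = 0.01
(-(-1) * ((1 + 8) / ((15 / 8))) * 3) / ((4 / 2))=7.20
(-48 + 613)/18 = 565/18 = 31.39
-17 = -17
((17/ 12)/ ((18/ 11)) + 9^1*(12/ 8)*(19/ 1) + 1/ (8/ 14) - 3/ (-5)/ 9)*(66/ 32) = 3079087/ 5760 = 534.56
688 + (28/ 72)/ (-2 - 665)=688.00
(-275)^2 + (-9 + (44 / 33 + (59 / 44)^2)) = 439195915 / 5808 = 75619.13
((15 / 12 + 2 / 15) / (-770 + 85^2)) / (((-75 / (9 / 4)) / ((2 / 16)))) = -83 / 103280000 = -0.00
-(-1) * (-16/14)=-8/7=-1.14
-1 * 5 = -5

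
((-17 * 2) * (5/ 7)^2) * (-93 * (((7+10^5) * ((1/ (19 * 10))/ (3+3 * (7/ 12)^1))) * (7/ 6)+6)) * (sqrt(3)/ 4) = 1930240265 * sqrt(3)/ 35378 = 94501.50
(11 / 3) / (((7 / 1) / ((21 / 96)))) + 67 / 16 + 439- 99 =33053 / 96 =344.30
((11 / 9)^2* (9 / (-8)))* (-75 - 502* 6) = 41503 / 8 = 5187.88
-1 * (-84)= 84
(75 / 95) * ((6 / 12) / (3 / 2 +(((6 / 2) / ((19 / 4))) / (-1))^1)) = 5 / 11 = 0.45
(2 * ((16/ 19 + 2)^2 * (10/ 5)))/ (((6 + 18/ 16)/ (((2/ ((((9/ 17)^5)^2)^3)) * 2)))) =4195054451617159964955648526741616050688/ 1196547138311555308249158507513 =3505966724.84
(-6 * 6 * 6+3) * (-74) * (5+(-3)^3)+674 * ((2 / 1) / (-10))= -346898.80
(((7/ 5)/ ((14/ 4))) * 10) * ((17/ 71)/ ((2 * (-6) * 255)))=-1/ 3195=-0.00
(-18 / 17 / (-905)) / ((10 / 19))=171 / 76925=0.00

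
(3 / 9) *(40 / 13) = 40 / 39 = 1.03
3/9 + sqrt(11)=1/3 + sqrt(11)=3.65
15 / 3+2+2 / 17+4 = 189 / 17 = 11.12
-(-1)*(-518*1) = -518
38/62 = 19/31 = 0.61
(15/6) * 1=5/2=2.50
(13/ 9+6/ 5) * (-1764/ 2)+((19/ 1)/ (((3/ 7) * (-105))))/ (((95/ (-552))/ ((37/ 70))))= -6119146/ 2625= -2331.10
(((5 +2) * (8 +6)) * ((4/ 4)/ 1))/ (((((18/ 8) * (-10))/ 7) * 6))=-5.08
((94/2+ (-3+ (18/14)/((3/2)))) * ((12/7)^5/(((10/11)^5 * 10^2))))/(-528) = -186189597/9191328125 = -0.02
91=91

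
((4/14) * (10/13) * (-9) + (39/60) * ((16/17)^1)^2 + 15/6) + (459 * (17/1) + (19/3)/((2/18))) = 2067390099/262990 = 7861.10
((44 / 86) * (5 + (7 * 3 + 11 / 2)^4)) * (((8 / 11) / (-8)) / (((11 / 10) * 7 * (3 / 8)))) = -3757410 / 473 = -7943.78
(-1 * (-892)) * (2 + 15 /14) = 19178 /7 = 2739.71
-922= -922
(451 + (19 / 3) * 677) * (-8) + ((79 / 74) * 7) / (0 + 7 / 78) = -4198693 / 111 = -37826.06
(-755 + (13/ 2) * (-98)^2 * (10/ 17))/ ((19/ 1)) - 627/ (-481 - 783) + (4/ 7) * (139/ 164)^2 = 9098377520835/ 4804136624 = 1893.86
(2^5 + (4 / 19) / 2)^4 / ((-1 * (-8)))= 17307301250 / 130321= 132805.16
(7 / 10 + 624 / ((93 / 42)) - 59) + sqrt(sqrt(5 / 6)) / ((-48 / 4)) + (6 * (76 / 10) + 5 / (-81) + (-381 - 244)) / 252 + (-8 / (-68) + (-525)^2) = -5^(1 / 4) * 6^(3 / 4) / 72 + 105975468542 / 384183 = 275846.25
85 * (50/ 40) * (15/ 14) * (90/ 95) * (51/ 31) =2926125/ 16492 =177.43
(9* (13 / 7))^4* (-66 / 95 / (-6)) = 2061275931 / 228095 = 9036.92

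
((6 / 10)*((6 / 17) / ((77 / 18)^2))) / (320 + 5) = 5832 / 163788625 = 0.00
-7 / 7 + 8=7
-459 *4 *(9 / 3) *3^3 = -148716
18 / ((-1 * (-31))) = 18 / 31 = 0.58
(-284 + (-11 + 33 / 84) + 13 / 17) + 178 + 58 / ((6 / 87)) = 345175 / 476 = 725.16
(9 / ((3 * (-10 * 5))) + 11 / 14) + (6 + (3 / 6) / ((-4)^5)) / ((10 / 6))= 1550231 / 358400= 4.33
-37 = -37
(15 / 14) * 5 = 5.36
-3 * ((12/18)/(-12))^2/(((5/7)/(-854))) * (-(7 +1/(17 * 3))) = -535031/6885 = -77.71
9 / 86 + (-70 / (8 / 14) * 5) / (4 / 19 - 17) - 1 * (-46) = 1132830 / 13717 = 82.59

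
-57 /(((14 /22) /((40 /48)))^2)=-57475 /588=-97.75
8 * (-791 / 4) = -1582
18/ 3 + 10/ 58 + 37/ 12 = 3221/ 348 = 9.26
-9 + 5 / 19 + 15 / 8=-1043 / 152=-6.86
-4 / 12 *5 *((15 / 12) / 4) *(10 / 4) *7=-875 / 96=-9.11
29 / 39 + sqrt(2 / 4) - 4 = -127 / 39 + sqrt(2) / 2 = -2.55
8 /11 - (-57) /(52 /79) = 87.32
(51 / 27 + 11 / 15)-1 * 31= -1277 / 45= -28.38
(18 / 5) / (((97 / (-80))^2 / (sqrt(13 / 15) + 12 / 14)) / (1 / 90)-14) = 36794880 / 1268568133 + 2011392*sqrt(195) / 906120095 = 0.06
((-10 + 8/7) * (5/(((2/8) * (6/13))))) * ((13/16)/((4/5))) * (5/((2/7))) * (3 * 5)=-3274375/32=-102324.22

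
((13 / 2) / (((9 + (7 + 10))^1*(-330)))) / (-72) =1 / 95040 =0.00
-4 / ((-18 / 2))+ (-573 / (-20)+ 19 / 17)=92449 / 3060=30.21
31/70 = 0.44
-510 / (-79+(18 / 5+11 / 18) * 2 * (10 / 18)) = 4131 / 602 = 6.86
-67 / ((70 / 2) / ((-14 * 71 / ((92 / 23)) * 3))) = 1427.10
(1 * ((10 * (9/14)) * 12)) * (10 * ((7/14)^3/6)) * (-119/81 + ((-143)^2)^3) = 8657873911083125/63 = 137426570017192.46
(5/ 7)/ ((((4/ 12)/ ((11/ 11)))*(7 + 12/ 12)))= 15/ 56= 0.27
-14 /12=-7 /6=-1.17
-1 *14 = -14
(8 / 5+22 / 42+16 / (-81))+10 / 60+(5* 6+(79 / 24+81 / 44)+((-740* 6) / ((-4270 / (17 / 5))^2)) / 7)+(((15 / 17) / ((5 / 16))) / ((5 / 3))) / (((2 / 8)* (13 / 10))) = 10665384405101171 / 251318100033000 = 42.44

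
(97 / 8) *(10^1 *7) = 3395 / 4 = 848.75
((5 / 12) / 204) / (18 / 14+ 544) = 35 / 9344016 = 0.00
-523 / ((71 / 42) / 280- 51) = 6150480 / 599689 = 10.26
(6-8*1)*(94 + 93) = -374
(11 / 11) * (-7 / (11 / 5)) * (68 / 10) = -238 / 11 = -21.64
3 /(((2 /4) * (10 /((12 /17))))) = 0.42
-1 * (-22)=22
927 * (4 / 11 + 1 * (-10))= -98262 / 11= -8932.91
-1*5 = -5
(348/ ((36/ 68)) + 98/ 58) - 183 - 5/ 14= 579361/ 1218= 475.67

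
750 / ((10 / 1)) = 75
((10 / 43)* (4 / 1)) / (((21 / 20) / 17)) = 13600 / 903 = 15.06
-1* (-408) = 408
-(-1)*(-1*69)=-69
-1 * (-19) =19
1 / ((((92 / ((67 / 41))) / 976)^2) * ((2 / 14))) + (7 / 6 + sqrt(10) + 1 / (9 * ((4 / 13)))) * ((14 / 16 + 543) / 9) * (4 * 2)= 4351 * sqrt(10) / 9 + 818940843817 / 288116676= 4371.18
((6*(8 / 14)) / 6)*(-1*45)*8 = -1440 / 7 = -205.71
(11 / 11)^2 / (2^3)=1 / 8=0.12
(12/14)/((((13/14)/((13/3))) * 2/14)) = 28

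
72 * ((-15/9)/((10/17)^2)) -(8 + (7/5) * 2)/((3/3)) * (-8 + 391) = -22416/5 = -4483.20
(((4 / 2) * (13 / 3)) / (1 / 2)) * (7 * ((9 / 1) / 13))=84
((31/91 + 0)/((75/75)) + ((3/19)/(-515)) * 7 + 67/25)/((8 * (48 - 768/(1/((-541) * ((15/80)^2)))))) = 13438949/521972997000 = 0.00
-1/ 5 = -0.20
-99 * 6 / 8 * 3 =-891 / 4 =-222.75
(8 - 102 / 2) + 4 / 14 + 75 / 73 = -21302 / 511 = -41.69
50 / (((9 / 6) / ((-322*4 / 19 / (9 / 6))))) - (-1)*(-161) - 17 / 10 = -2854217 / 1710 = -1669.13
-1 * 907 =-907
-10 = -10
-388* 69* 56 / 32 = -46851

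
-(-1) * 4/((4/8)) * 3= 24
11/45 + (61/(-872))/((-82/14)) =412487/1608840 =0.26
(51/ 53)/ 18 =17/ 318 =0.05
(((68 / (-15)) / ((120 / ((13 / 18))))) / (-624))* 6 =17 / 64800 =0.00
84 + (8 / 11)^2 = 10228 / 121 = 84.53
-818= -818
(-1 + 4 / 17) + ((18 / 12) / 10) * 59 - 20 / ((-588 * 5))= 404443 / 49980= 8.09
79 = 79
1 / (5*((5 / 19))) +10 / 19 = 611 / 475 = 1.29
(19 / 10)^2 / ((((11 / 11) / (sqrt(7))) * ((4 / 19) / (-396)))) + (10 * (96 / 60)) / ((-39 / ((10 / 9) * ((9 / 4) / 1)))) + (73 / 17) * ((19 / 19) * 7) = 19249 / 663 - 679041 * sqrt(7) / 100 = -17936.70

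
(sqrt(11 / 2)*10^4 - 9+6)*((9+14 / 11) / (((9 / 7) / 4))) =-3164 / 33+15820000*sqrt(22) / 99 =749423.08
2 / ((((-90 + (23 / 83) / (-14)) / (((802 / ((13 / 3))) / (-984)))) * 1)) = 232981 / 55753399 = 0.00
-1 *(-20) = 20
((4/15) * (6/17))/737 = 8/62645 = 0.00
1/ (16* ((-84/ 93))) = -0.07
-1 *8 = -8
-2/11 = -0.18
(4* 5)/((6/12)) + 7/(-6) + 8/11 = 2611/66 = 39.56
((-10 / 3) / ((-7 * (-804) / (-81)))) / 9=5 / 938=0.01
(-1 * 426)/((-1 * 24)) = 71/4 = 17.75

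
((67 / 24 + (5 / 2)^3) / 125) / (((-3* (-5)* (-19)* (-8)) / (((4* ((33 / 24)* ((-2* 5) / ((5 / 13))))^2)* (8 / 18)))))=4519229 / 30780000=0.15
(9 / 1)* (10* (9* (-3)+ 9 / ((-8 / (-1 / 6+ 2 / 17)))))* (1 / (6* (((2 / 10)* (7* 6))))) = -26175 / 544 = -48.12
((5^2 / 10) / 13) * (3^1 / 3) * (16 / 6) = 20 / 39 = 0.51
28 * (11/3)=308/3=102.67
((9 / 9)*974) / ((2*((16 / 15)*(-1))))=-7305 / 16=-456.56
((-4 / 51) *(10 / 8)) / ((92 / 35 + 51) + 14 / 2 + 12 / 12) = -175 / 110007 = -0.00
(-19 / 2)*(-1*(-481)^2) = 4395859 / 2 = 2197929.50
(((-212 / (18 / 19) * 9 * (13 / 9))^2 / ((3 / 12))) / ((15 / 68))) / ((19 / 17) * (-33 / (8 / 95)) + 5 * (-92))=-25357909611008 / 148381875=-170896.27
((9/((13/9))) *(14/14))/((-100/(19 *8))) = -3078/325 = -9.47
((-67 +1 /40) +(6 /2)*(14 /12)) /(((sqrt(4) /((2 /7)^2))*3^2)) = -2539 /8820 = -0.29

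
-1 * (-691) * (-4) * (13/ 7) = -35932/ 7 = -5133.14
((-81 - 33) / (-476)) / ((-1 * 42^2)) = -19 / 139944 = -0.00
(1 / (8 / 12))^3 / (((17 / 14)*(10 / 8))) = 189 / 85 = 2.22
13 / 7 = 1.86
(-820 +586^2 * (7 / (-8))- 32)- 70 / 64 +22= -9641683 / 32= -301302.59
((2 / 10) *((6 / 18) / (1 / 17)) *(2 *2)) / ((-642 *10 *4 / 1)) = -17 / 96300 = -0.00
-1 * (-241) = 241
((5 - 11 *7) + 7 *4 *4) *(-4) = -160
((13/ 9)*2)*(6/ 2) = 26/ 3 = 8.67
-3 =-3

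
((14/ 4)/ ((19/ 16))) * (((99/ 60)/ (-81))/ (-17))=154/ 43605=0.00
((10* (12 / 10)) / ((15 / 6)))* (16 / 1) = 384 / 5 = 76.80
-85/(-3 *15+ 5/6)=102/53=1.92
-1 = -1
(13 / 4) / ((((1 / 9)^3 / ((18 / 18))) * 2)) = 9477 / 8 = 1184.62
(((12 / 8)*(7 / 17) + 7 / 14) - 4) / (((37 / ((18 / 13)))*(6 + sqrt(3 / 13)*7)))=-0.01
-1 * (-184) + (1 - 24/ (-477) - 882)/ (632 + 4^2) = 18817817/ 103032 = 182.64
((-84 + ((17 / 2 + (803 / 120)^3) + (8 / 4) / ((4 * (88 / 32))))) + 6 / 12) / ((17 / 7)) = 1759657487 / 19008000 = 92.57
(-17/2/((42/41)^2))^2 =816644929/12446784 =65.61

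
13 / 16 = 0.81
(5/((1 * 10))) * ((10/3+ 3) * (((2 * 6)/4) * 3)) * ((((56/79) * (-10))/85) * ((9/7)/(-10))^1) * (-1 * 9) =-18468/6715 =-2.75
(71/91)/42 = 71/3822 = 0.02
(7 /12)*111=259 /4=64.75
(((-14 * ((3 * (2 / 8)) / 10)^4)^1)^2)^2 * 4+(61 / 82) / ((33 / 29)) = 593577902080139839554644713 / 907982929920000000000000000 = 0.65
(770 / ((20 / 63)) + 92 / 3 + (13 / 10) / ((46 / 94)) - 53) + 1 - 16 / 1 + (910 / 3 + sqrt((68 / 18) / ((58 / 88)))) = 2 * sqrt(10846) / 87 + 309828 / 115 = 2696.55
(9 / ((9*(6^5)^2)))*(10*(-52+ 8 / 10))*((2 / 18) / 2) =-1 / 2125764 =-0.00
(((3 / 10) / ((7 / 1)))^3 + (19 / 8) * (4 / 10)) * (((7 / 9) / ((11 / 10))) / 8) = 325877 / 3880800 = 0.08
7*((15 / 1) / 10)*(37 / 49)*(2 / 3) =5.29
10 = 10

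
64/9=7.11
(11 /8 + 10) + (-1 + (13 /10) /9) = 3787 /360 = 10.52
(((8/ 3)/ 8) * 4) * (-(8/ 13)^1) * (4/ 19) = -128/ 741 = -0.17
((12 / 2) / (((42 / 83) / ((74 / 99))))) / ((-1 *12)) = -3071 / 4158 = -0.74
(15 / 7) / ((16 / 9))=135 / 112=1.21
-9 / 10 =-0.90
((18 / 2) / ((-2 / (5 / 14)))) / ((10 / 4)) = -9 / 14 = -0.64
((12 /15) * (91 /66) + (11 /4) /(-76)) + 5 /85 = 959881 /852720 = 1.13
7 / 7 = 1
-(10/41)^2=-100/1681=-0.06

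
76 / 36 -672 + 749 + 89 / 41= 29993 / 369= 81.28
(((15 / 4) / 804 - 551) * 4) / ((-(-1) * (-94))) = 590667 / 25192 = 23.45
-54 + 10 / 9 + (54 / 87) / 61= -841882 / 15921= -52.88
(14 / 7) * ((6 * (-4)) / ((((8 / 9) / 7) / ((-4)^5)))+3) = 387078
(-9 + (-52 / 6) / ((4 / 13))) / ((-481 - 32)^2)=-223 / 1579014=-0.00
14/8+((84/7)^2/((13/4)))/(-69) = 1325/1196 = 1.11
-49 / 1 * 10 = -490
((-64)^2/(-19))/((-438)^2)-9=-8202355/911259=-9.00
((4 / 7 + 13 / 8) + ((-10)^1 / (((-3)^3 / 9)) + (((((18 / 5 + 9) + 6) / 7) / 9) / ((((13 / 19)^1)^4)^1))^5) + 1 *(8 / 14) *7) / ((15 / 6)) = 27101424335254261993106833540801133 / 4851136972372152991800412681312500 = 5.59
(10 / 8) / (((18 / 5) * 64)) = 25 / 4608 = 0.01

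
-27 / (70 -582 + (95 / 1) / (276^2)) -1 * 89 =-3469122761 / 39002017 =-88.95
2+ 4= 6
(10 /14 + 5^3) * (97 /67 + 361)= 21369920 /469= 45564.86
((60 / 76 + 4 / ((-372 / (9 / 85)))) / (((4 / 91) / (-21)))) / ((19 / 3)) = -56567511 / 951235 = -59.47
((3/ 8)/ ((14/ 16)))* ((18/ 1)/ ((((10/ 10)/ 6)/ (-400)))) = -129600/ 7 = -18514.29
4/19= 0.21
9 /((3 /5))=15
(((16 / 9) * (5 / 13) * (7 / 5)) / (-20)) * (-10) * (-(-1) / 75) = 56 / 8775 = 0.01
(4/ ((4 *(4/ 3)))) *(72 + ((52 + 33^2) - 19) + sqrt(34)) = 3 *sqrt(34)/ 4 + 1791/ 2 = 899.87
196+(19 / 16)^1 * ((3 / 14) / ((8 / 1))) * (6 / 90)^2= 26342419 / 134400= 196.00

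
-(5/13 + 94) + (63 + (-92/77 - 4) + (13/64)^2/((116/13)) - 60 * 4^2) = -473982071139/475611136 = -996.57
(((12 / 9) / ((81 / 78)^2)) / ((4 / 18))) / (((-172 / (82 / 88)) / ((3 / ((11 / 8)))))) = -27716 / 421443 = -0.07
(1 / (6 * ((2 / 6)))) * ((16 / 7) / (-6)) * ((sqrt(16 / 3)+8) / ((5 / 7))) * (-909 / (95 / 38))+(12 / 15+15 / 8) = 3232 * sqrt(3) / 25+155671 / 200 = 1002.27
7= 7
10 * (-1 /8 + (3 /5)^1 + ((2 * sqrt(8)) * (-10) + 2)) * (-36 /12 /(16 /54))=-8019 /32 + 4050 * sqrt(2)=5476.97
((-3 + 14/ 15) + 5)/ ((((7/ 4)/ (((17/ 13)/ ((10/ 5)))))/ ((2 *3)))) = 2992/ 455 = 6.58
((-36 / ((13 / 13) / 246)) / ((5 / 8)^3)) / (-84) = 377856 / 875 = 431.84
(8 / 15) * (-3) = -8 / 5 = -1.60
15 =15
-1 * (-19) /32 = 19 /32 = 0.59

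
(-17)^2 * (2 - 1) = 289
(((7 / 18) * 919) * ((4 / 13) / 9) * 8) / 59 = 102928 / 62127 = 1.66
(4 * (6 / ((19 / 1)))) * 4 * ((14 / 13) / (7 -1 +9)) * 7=3136 / 1235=2.54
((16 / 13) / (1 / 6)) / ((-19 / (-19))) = 96 / 13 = 7.38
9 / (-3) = -3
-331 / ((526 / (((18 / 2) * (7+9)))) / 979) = -23331528 / 263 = -88713.03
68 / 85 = 4 / 5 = 0.80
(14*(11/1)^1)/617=154/617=0.25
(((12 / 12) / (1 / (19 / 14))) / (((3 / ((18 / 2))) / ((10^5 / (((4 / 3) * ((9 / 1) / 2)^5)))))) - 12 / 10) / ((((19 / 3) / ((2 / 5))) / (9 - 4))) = 75448876 / 1454355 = 51.88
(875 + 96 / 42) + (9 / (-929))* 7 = 877.22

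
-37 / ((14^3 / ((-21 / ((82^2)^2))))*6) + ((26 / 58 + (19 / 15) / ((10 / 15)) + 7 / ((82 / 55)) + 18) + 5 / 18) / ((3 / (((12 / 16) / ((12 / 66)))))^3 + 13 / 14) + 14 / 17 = 20.10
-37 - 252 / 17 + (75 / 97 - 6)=-94076 / 1649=-57.05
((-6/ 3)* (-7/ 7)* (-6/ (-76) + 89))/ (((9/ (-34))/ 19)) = -115090/ 9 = -12787.78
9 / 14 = 0.64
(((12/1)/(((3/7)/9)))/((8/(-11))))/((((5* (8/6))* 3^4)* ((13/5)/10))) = -385/156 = -2.47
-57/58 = -0.98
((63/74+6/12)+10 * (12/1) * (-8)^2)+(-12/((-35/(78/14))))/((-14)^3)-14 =47680110111/6218590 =7667.35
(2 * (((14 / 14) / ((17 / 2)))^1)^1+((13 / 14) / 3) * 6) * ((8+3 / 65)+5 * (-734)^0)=211152 / 7735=27.30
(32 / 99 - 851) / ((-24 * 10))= 84217 / 23760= 3.54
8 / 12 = 2 / 3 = 0.67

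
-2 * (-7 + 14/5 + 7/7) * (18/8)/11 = 72/55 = 1.31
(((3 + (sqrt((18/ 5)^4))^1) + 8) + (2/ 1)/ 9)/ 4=5441/ 900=6.05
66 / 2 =33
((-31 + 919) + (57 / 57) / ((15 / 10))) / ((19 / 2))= 5332 / 57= 93.54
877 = 877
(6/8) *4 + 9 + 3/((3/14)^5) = 538796/81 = 6651.80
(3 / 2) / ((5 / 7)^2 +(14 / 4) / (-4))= -588 / 143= -4.11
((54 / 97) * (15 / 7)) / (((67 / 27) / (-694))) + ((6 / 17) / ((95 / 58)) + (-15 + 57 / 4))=-98205546129 / 293884780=-334.16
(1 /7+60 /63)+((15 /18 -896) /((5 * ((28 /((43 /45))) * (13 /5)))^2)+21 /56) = 2356897121 /1609826400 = 1.46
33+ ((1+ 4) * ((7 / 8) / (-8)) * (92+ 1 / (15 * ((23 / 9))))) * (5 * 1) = -321829 / 1472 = -218.63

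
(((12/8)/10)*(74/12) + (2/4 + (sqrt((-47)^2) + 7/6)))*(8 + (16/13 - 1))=636757/1560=408.18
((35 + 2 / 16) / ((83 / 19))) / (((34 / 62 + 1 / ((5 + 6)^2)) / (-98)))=-981302861 / 693216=-1415.58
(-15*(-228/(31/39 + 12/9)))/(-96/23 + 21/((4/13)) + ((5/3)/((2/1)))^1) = 7362576/297389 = 24.76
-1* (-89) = 89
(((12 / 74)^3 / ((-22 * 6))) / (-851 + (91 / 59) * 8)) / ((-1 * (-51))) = 354 / 468689524391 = 0.00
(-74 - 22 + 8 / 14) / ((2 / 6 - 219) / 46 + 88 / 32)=184368 / 3871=47.63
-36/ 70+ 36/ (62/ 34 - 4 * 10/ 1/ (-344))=447768/ 24815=18.04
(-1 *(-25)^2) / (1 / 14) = -8750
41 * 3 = 123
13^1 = 13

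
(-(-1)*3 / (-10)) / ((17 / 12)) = -18 / 85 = -0.21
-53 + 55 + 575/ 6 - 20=467/ 6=77.83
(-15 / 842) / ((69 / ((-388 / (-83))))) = -0.00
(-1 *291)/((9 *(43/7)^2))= -4753/5547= -0.86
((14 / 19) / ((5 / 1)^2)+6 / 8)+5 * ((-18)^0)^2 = 10981 / 1900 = 5.78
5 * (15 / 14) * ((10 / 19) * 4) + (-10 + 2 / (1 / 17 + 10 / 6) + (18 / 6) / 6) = 17189 / 5852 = 2.94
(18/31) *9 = 162/31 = 5.23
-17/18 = -0.94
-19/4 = -4.75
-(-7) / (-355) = -7 / 355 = -0.02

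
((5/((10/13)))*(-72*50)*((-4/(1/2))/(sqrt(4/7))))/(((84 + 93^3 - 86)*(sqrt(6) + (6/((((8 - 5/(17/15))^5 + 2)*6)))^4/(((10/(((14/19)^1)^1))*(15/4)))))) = -46047485392545281485865926958238573238767891321988074343729095000000*sqrt(7)/15333283300630951282520157358174282758546021510598229969141264055753793219179796429 + 5055462738874412765662357724683152757178006592728410944794073072060590097656250000*sqrt(42)/260665816110726171802842675088962806895282365680169909475401488947814484726056539293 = 0.13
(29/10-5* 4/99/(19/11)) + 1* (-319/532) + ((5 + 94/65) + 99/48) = 2662069/248976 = 10.69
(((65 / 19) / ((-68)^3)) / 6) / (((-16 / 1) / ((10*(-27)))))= -2925 / 95587328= -0.00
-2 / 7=-0.29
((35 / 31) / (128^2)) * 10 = 175 / 253952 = 0.00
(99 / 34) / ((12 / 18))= 297 / 68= 4.37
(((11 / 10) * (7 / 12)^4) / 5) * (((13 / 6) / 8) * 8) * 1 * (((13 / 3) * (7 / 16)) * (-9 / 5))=-31244213 / 165888000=-0.19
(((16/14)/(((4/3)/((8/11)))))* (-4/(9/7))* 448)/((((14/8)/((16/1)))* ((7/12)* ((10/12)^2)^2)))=-1358954496/48125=-28238.02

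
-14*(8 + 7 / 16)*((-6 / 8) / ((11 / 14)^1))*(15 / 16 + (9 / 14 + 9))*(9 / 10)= 6047055 / 5632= 1073.70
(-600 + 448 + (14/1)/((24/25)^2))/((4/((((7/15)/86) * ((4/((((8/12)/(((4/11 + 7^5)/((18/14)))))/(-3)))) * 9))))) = 118980105923/302720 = 393036.82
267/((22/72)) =9612/11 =873.82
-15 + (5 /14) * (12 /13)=-1335 /91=-14.67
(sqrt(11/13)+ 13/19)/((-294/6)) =-sqrt(143)/637 - 13/931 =-0.03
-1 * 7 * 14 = -98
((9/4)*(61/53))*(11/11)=549/212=2.59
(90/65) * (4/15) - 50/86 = -593/2795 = -0.21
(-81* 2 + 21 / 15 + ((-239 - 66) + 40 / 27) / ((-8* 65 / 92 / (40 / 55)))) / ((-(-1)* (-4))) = 213313 / 7020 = 30.39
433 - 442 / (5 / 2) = 1281 / 5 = 256.20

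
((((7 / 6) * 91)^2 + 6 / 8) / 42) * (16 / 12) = 202898 / 567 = 357.84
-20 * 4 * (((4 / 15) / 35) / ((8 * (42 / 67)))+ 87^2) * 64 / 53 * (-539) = 939960995072 / 2385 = 394113624.77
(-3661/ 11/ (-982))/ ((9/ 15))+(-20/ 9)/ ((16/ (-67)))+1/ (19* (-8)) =72879661/ 7388568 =9.86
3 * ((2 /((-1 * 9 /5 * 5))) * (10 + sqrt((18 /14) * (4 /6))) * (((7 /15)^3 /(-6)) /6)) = 0.02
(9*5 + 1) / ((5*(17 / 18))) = 828 / 85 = 9.74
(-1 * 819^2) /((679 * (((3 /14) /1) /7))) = -3130218 /97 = -32270.29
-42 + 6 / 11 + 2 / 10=-2269 / 55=-41.25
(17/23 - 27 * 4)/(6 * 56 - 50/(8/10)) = -4934/12581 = -0.39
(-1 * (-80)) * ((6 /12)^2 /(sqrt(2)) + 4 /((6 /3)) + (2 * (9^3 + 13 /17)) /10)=10 * sqrt(2) + 201216 /17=11850.38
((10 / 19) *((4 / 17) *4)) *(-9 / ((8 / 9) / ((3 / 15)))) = -324 / 323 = -1.00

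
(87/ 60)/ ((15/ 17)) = 493/ 300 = 1.64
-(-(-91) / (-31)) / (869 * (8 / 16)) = 182 / 26939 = 0.01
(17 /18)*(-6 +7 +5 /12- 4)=-527 /216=-2.44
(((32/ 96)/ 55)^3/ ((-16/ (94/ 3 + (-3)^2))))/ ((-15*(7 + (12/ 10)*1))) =1/ 219186000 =0.00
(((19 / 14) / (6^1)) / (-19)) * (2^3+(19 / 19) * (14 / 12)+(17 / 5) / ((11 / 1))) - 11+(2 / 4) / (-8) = -619559 / 55440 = -11.18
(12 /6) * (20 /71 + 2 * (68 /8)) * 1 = 2454 /71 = 34.56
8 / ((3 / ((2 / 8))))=2 / 3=0.67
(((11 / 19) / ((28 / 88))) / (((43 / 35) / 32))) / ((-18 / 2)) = -38720 / 7353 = -5.27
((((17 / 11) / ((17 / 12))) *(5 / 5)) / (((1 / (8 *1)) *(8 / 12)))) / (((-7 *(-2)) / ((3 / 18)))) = 12 / 77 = 0.16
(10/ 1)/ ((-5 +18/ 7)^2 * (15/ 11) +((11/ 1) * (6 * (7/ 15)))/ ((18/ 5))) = 0.60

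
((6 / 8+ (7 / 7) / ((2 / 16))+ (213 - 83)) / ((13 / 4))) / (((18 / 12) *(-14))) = -2.03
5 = 5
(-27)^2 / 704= 729 / 704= 1.04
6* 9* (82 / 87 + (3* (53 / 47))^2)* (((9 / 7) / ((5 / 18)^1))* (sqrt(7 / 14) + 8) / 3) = 231392862* sqrt(2) / 448427 + 3702285792 / 448427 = 8985.91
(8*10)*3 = 240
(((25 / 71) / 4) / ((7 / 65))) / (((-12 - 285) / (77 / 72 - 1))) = -8125 / 42511392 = -0.00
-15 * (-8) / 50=12 / 5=2.40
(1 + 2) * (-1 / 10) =-3 / 10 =-0.30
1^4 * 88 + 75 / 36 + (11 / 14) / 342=215665 / 2394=90.09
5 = 5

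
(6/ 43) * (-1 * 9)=-54/ 43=-1.26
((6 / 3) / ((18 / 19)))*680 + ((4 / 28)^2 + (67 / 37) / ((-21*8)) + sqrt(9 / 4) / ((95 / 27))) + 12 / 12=17820016643 / 12400920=1436.99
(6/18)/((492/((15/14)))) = 5/6888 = 0.00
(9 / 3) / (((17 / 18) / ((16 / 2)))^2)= 62208 / 289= 215.25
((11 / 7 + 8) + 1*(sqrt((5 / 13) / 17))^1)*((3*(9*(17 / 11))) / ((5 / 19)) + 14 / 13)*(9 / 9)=114143*sqrt(1105) / 158015 + 7647581 / 5005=1552.00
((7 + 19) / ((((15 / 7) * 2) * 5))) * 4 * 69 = 8372 / 25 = 334.88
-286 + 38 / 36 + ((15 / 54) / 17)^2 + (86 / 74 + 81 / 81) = -979707341 / 3464532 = -282.78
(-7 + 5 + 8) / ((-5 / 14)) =-84 / 5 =-16.80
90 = 90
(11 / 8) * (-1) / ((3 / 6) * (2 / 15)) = -165 / 8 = -20.62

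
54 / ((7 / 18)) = 972 / 7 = 138.86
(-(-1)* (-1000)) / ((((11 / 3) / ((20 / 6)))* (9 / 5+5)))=-25000 / 187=-133.69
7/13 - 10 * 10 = -1293/13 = -99.46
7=7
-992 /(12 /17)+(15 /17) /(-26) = -1863517 /1326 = -1405.37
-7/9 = -0.78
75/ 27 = 25/ 9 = 2.78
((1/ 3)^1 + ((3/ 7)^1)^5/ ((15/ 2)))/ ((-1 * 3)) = -84521/ 756315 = -0.11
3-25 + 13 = -9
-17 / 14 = -1.21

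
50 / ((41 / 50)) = 2500 / 41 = 60.98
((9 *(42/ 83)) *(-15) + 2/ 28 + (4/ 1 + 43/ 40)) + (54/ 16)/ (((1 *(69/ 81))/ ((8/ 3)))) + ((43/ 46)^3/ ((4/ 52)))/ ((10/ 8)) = -2494324347/ 56552216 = -44.11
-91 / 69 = -1.32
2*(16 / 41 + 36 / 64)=625 / 328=1.91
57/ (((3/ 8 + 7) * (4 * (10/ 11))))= 2.13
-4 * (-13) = 52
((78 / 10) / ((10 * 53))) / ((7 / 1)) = 39 / 18550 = 0.00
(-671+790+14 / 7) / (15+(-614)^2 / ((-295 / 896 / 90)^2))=421201 / 98061328370679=0.00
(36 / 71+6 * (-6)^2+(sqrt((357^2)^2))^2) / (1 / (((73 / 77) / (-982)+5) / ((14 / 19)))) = 1183246239596415507 / 10737188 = 110200756436.08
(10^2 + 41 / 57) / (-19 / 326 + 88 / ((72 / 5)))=5614698 / 337421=16.64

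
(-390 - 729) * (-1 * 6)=6714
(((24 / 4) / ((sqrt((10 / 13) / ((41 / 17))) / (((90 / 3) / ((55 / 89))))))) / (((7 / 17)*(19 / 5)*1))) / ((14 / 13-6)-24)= -10413*sqrt(90610) / 275044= -11.40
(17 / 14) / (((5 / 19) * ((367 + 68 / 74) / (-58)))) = -0.73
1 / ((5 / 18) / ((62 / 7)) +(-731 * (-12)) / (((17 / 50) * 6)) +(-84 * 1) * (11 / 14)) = 1116 / 4725179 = 0.00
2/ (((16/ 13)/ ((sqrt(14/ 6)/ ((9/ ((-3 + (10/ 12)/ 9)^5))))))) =-1240056903241 * sqrt(21)/ 99179645184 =-57.30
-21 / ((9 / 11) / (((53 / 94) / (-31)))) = 4081 / 8742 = 0.47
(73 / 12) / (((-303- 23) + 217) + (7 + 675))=0.01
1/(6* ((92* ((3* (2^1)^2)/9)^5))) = 0.00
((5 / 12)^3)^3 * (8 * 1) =1953125 / 644972544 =0.00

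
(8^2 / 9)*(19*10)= 12160 / 9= 1351.11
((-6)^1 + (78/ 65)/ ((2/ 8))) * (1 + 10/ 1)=-66/ 5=-13.20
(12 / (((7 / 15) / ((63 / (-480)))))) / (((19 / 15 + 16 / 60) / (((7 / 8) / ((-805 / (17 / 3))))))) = 0.01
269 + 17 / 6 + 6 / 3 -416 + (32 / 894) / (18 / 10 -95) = -9871227 / 69434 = -142.17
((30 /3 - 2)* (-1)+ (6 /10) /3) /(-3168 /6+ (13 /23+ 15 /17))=15249 /1029410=0.01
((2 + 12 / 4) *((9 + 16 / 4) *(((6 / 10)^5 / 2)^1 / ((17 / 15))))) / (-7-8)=-3159 / 21250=-0.15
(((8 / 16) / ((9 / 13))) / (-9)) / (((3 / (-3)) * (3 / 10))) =65 / 243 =0.27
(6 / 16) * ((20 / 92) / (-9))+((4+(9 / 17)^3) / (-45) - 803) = -32669869499 / 40679640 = -803.10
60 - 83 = -23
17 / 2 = 8.50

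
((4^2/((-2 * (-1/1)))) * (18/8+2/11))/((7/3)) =642/77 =8.34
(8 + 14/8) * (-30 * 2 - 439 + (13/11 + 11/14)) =-2985177/616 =-4846.07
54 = 54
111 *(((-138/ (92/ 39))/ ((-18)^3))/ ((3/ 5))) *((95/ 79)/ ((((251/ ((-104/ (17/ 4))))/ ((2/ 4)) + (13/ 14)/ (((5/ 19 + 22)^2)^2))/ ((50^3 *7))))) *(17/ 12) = -10186670469072185156250/ 75545598057557323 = -134841.35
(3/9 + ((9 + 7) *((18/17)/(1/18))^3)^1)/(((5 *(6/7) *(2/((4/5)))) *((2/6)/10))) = 4571256662/14739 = 310147.00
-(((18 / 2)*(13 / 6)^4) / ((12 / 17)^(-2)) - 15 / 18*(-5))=-178591 / 1734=-102.99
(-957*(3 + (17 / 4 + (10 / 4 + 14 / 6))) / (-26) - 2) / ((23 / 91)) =322329 / 184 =1751.79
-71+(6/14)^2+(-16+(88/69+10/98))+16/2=-37403/483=-77.44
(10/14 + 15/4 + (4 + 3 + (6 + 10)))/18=769/504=1.53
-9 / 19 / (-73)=0.01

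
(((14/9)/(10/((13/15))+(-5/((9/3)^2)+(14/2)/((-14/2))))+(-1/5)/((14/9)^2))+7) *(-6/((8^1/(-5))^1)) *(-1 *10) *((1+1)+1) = -45541305/57232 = -795.73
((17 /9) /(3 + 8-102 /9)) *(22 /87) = -374 /261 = -1.43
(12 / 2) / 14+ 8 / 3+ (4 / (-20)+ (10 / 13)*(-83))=-83198 / 1365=-60.95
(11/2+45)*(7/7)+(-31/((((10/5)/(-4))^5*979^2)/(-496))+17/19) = 1853138057/36420758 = 50.88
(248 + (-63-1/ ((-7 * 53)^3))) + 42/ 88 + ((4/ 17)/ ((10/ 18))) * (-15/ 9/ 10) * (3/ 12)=35419523144749/ 190982393140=185.46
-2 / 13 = -0.15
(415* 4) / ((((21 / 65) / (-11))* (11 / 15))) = -539500 / 7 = -77071.43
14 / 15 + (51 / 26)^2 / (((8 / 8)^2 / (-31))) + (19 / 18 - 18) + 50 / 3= -3608453 / 30420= -118.62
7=7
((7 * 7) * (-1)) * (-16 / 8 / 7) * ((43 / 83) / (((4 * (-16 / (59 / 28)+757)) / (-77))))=-1367443 / 7339690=-0.19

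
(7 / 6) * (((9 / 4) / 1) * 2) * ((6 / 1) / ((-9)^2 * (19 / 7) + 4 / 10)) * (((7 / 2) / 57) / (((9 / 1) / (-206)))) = -176645 / 878826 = -0.20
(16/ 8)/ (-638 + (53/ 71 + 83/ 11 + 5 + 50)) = -1562/ 448847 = -0.00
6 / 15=2 / 5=0.40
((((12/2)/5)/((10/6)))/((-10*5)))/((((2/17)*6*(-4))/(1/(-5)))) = -51/50000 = -0.00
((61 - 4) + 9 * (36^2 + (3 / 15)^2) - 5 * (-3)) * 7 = 2053863 / 25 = 82154.52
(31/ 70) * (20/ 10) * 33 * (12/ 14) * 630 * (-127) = -2004495.43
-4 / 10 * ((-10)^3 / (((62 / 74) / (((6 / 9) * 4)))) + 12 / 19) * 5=11245768 / 1767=6364.33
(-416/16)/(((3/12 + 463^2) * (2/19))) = -988/857477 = -0.00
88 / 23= 3.83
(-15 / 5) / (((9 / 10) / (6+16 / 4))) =-100 / 3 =-33.33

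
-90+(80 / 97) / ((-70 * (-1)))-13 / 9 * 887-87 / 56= -67111687 / 48888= -1372.76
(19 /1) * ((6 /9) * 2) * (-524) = -39824 /3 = -13274.67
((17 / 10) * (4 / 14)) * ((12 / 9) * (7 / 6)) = 0.76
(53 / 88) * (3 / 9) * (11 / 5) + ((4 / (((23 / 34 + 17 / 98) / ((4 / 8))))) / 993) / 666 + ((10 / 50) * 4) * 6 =12271465589 / 2341136520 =5.24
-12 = -12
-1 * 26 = -26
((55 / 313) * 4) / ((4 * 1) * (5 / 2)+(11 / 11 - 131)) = -11 / 1878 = -0.01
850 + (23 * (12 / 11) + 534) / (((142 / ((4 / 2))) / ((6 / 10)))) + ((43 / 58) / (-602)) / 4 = 2168169139 / 2536688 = 854.72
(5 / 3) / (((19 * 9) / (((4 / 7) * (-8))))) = -160 / 3591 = -0.04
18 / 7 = 2.57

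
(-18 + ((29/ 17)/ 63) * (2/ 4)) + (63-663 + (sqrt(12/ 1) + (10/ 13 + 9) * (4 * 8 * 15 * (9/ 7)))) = 2 * sqrt(3) + 150675389/ 27846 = 5414.49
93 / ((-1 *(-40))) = 93 / 40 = 2.32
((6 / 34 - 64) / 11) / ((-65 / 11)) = 217 / 221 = 0.98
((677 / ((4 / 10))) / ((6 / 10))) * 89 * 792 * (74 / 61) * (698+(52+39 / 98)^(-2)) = 177578767074945456 / 1054729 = 168364354326.98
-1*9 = -9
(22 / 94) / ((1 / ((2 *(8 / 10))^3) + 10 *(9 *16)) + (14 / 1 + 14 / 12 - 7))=16896 / 104563673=0.00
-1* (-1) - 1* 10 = -9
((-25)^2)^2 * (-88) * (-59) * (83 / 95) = 1771940789.47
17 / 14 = 1.21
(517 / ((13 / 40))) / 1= 20680 / 13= 1590.77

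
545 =545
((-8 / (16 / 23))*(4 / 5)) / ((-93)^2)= -46 / 43245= -0.00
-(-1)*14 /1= 14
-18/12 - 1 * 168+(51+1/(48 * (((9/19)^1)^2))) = -460367/3888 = -118.41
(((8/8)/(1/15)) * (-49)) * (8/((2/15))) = -44100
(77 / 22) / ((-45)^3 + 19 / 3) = -21 / 546712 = -0.00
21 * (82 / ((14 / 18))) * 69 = 152766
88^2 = 7744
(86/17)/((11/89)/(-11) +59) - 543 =-24227548/44625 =-542.91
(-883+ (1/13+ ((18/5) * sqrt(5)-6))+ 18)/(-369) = 1258/533-2 * sqrt(5)/205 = 2.34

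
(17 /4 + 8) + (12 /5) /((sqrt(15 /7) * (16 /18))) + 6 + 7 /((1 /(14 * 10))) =9 * sqrt(105) /50 + 3993 /4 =1000.09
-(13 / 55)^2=-169 / 3025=-0.06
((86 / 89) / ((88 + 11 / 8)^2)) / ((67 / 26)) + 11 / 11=234505983 / 234494975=1.00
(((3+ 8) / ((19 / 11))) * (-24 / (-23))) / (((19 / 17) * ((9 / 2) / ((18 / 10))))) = 2.38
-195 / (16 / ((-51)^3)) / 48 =8622315 / 256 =33680.92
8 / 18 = 4 / 9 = 0.44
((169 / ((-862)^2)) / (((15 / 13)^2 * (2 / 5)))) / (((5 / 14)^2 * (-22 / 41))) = -57379049 / 9195169500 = -0.01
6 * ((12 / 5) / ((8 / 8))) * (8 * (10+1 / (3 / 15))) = 1728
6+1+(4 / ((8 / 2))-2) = 6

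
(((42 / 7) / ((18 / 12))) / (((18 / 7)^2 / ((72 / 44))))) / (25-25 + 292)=49 / 14454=0.00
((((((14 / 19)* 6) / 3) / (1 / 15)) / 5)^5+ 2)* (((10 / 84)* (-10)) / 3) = -104676790550 / 155994237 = -671.03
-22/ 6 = -11/ 3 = -3.67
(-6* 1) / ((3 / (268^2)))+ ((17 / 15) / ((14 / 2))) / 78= -1176477103 / 8190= -143648.00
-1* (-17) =17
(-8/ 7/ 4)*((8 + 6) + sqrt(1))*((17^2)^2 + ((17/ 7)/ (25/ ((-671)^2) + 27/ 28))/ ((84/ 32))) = -213232687338910/ 595703143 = -357951.25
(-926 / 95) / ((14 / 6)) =-2778 / 665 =-4.18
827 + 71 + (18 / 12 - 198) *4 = 112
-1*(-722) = 722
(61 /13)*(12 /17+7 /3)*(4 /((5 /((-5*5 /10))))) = -18910 /663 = -28.52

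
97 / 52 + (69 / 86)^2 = 120623 / 48074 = 2.51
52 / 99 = 0.53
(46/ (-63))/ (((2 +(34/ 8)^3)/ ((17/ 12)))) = -0.01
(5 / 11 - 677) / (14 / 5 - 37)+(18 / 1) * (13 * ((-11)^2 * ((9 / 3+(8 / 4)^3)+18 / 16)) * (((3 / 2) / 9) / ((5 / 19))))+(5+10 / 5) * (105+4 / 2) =16417120237 / 75240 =218196.71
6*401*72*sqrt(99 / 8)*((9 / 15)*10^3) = 77954400*sqrt(22) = 365638546.31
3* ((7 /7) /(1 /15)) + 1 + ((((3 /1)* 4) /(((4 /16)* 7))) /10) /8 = 46.09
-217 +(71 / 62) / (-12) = -161519 / 744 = -217.10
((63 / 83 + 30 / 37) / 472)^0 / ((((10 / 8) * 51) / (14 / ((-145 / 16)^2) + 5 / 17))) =221404 / 30381125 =0.01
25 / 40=0.62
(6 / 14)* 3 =9 / 7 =1.29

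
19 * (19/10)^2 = 68.59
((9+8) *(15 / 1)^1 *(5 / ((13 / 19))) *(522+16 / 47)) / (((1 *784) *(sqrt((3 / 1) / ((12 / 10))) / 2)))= 59472375 *sqrt(10) / 119756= 1570.43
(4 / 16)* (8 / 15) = 2 / 15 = 0.13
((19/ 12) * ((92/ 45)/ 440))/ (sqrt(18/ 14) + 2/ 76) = 0.01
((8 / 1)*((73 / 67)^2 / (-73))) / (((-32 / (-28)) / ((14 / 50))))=-0.03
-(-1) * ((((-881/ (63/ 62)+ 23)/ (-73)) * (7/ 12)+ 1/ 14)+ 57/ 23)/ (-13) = -11797235/ 16501212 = -0.71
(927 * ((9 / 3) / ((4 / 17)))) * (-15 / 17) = -41715 / 4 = -10428.75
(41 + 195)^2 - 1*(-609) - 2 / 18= 506744 / 9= 56304.89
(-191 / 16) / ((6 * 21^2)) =-191 / 42336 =-0.00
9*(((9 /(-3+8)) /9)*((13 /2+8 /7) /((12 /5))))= 321 /56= 5.73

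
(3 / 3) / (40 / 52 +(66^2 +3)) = 13 / 56677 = 0.00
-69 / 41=-1.68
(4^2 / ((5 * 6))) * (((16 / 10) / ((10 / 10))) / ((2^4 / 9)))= 12 / 25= 0.48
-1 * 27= -27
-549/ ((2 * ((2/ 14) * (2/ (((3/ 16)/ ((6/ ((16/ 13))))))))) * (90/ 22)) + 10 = 0.97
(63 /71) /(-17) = -63 /1207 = -0.05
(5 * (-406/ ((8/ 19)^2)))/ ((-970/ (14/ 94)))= 512981/ 291776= 1.76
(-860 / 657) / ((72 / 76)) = -8170 / 5913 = -1.38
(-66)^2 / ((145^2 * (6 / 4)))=2904 / 21025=0.14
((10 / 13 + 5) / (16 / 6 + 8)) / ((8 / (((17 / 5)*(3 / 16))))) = 2295 / 53248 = 0.04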